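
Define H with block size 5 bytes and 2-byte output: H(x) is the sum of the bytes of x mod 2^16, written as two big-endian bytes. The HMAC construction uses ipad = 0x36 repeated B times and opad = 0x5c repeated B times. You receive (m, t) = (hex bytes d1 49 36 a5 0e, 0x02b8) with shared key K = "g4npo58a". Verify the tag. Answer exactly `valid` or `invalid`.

valid

Key "g4npo58a" = 67 34 6e 70 6f 35 38 61 is 8 bytes > B = 5, so hash it first: H(key) = 02 b6, then zero-pad to 5 bytes: K' = 02 b6 00 00 00.
K' ⊕ ipad = 34 80 36 36 36; K' ⊕ opad = 5e ea 5c 5c 5c.
Inner hash: sum = 52+128+54+54+54+209+73+54+165+14 = 857 → 03 59.
Outer hash (recomputed tag): sum = 94+234+92+92+92+3+89 = 696 → 02 b8.
Recomputed tag = 02b8; claimed = 02b8 → match.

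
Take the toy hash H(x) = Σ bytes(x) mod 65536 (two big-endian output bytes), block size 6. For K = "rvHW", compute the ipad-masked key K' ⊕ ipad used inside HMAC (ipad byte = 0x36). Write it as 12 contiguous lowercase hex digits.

44407e613636

Key "rvHW" = 72 76 48 57 is 4 bytes ≤ B = 6; zero-pad to 6 bytes: K' = 72 76 48 57 00 00.
XOR each byte with 0x36: 72⊕36=44, 76⊕36=40, 48⊕36=7e, 57⊕36=61, 00⊕36=36, 00⊕36=36.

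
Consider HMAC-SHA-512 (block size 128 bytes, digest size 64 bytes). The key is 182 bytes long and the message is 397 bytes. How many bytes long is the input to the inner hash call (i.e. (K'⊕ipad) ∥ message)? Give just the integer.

525

Key is 182 > 128 bytes, so it is hashed to 64 bytes then zero-padded to 128: |K'| = 128.
Inner input = (K'⊕ipad) ∥ m → 128 + 397 = 525 bytes.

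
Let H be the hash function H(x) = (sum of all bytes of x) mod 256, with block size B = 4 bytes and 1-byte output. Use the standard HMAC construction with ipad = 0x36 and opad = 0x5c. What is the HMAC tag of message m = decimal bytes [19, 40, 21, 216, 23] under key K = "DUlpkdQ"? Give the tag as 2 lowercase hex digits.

61

Key "DUlpkdQ" = 44 55 6c 70 6b 64 51 is 7 bytes > B = 4, so hash it first: H(key) = 95, then zero-pad to 4 bytes: K' = 95 00 00 00.
K' ⊕ ipad = a3 36 36 36.  K' ⊕ opad = c9 5c 5c 5c.
Inner input = (K'⊕ipad) ∥ m = a3 36 36 36 ∥ 13 28 15 d8 17.
Inner hash: sum = 163+54+54+54+19+40+21+216+23 = 644; mod 256 = 132 → 84.
Outer input = (K'⊕opad) ∥ inner = c9 5c 5c 5c ∥ 84.
Outer hash (tag): sum = 201+92+92+92+132 = 609; mod 256 = 97 → 61.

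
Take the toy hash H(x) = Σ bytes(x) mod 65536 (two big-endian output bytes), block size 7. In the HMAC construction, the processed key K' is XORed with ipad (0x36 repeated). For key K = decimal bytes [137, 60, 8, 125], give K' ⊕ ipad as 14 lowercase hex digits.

bf0a3e4b363636

Key decimal bytes [137, 60, 8, 125] = 89 3c 08 7d is 4 bytes ≤ B = 7; zero-pad to 7 bytes: K' = 89 3c 08 7d 00 00 00.
XOR each byte with 0x36: 89⊕36=bf, 3c⊕36=0a, 08⊕36=3e, 7d⊕36=4b, 00⊕36=36, 00⊕36=36, 00⊕36=36.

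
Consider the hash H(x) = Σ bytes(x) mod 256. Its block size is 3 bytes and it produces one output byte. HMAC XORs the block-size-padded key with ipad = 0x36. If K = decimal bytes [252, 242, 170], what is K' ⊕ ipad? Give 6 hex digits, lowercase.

cac49c

Key decimal bytes [252, 242, 170] = fc f2 aa is exactly B = 3 bytes: K' = fc f2 aa.
XOR each byte with 0x36: fc⊕36=ca, f2⊕36=c4, aa⊕36=9c.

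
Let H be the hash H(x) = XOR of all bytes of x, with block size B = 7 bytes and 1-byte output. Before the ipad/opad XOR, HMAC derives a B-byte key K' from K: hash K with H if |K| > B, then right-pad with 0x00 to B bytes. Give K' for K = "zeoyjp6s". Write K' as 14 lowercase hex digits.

56000000000000

|K| = 8 > B = 7, so first hash the key.
H(K): XOR 7a⊕65⊕6f⊕79⊕6a⊕70⊕36⊕73 = 56.
Zero-pad H(K) = 56 to 7 bytes: K' = 56 00 00 00 00 00 00.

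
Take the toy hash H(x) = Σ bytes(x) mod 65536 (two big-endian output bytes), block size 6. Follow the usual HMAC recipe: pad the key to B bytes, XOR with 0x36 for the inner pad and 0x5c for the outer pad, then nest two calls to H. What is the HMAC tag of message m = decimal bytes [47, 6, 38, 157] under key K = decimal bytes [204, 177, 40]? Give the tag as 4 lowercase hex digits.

0341

Key decimal bytes [204, 177, 40] = cc b1 28 is 3 bytes ≤ B = 6; zero-pad to 6 bytes: K' = cc b1 28 00 00 00.
K' ⊕ ipad = fa 87 1e 36 36 36.  K' ⊕ opad = 90 ed 74 5c 5c 5c.
Inner input = (K'⊕ipad) ∥ m = fa 87 1e 36 36 36 ∥ 2f 06 26 9d.
Inner hash: sum = 250+135+30+54+54+54+47+6+38+157 = 825 → 03 39.
Outer input = (K'⊕opad) ∥ inner = 90 ed 74 5c 5c 5c ∥ 03 39.
Outer hash (tag): sum = 144+237+116+92+92+92+3+57 = 833 → 03 41.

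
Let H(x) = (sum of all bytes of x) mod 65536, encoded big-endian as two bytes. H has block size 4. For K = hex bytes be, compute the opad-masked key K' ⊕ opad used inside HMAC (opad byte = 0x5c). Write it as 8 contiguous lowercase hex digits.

e25c5c5c

Key hex bytes be is 1 byte ≤ B = 4; zero-pad to 4 bytes: K' = be 00 00 00.
XOR each byte with 0x5c: be⊕5c=e2, 00⊕5c=5c, 00⊕5c=5c, 00⊕5c=5c.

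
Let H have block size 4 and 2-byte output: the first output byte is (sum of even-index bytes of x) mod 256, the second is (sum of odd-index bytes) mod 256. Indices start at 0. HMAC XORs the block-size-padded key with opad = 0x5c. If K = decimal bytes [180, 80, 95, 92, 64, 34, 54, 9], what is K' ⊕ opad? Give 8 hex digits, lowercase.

d58b5c5c

Key decimal bytes [180, 80, 95, 92, 64, 34, 54, 9] = b4 50 5f 5c 40 22 36 09 is 8 bytes > B = 4, so hash it first: H(key) = 89 d7, then zero-pad to 4 bytes: K' = 89 d7 00 00.
XOR each byte with 0x5c: 89⊕5c=d5, d7⊕5c=8b, 00⊕5c=5c, 00⊕5c=5c.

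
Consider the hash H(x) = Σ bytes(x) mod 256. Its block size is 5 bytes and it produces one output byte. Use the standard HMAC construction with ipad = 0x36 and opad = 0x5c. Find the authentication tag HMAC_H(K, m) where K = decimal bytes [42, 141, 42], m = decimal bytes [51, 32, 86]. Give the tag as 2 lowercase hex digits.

Key decimal bytes [42, 141, 42] = 2a 8d 2a is 3 bytes ≤ B = 5; zero-pad to 5 bytes: K' = 2a 8d 2a 00 00.
K' ⊕ ipad = 1c bb 1c 36 36.  K' ⊕ opad = 76 d1 76 5c 5c.
Inner input = (K'⊕ipad) ∥ m = 1c bb 1c 36 36 ∥ 33 20 56.
Inner hash: sum = 28+187+28+54+54+51+32+86 = 520; mod 256 = 8 → 08.
Outer input = (K'⊕opad) ∥ inner = 76 d1 76 5c 5c ∥ 08.
Outer hash (tag): sum = 118+209+118+92+92+8 = 637; mod 256 = 125 → 7d.

7d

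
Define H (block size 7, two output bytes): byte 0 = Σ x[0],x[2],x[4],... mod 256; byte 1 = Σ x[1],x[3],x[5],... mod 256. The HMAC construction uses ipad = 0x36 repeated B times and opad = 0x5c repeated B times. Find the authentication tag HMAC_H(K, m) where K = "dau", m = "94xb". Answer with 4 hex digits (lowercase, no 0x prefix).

8d8c

Key "dau" = 64 61 75 is 3 bytes ≤ B = 7; zero-pad to 7 bytes: K' = 64 61 75 00 00 00 00.
K' ⊕ ipad = 52 57 43 36 36 36 36.  K' ⊕ opad = 38 3d 29 5c 5c 5c 5c.
Inner input = (K'⊕ipad) ∥ m = 52 57 43 36 36 36 36 ∥ 39 34 78 62.
Inner hash: even-index sum = 407 mod 256 = 151; odd-index sum = 372 mod 256 = 116 → 97 74.
Outer input = (K'⊕opad) ∥ inner = 38 3d 29 5c 5c 5c 5c ∥ 97 74.
Outer hash (tag): even-index sum = 397 mod 256 = 141; odd-index sum = 396 mod 256 = 140 → 8d 8c.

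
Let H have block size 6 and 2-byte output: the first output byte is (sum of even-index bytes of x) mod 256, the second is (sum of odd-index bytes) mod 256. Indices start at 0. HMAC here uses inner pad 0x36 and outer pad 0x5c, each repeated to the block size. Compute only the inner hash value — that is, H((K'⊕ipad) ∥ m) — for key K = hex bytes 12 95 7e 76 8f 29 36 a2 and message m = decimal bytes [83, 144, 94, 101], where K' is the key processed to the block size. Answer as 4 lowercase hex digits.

Key hex bytes 12 95 7e 76 8f 29 36 a2 is 8 bytes > B = 6, so hash it first: H(key) = 55 d6, then zero-pad to 6 bytes: K' = 55 d6 00 00 00 00.
K' ⊕ ipad = 63 e0 36 36 36 36.
Inner input = 63 e0 36 36 36 36 ∥ 53 90 5e 65.
Inner hash: even-index sum = 384 mod 256 = 128; odd-index sum = 577 mod 256 = 65 → 80 41.

8041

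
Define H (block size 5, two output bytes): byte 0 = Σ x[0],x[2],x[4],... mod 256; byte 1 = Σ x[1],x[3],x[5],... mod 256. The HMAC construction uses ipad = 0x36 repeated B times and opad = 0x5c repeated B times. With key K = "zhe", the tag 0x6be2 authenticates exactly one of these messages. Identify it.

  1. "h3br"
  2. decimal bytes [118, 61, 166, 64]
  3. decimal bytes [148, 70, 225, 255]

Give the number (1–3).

Key "zhe" = 7a 68 65 is 3 bytes ≤ B = 5; zero-pad to 5 bytes: K' = 7a 68 65 00 00.
K' ⊕ ipad = 4c 5e 53 36 36; K' ⊕ opad = 26 34 39 5c 5c.
m1: inner = H(4c 5e 53 36 36 68 33 62 72) = 7a 5e; tag = H(26 34 39 5c 5c 7a 5e) = 190a
m2: inner = H(4c 5e 53 36 36 76 3d a6 40) = 52 b0; tag = H(26 34 39 5c 5c 52 b0) = 6be2 ← matches
m3: inner = H(4c 5e 53 36 36 94 46 e1 ff) = 1a 09; tag = H(26 34 39 5c 5c 1a 09) = c4aa

2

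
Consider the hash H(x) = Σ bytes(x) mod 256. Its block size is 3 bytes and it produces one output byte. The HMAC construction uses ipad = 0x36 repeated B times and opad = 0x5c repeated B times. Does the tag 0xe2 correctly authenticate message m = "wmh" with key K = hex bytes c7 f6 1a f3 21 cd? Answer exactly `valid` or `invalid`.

Key hex bytes c7 f6 1a f3 21 cd is 6 bytes > B = 3, so hash it first: H(key) = b8, then zero-pad to 3 bytes: K' = b8 00 00.
K' ⊕ ipad = 8e 36 36; K' ⊕ opad = e4 5c 5c.
Inner hash: sum = 142+54+54+119+109+104 = 582; mod 256 = 70 → 46.
Outer hash (recomputed tag): sum = 228+92+92+70 = 482; mod 256 = 226 → e2.
Recomputed tag = e2; claimed = e2 → match.

valid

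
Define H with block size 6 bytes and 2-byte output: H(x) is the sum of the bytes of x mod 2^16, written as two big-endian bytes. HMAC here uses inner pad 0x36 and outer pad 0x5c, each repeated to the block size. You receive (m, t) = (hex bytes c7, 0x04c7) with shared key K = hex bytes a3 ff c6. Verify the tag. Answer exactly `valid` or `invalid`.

invalid

Key hex bytes a3 ff c6 is 3 bytes ≤ B = 6; zero-pad to 6 bytes: K' = a3 ff c6 00 00 00.
K' ⊕ ipad = 95 c9 f0 36 36 36; K' ⊕ opad = ff a3 9a 5c 5c 5c.
Inner hash: sum = 149+201+240+54+54+54+199 = 951 → 03 b7.
Outer hash (recomputed tag): sum = 255+163+154+92+92+92+3+183 = 1034 → 04 0a.
Recomputed tag = 040a; claimed = 04c7 → mismatch.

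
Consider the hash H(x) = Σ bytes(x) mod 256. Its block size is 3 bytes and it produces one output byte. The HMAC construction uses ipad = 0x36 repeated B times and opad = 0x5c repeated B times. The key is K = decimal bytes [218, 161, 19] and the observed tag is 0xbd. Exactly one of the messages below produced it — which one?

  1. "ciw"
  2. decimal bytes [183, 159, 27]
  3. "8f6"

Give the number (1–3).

Key decimal bytes [218, 161, 19] = da a1 13 is exactly B = 3 bytes: K' = da a1 13.
K' ⊕ ipad = ec 97 25; K' ⊕ opad = 86 fd 4f.
m1: inner = H(ec 97 25 63 69 77) = eb; tag = H(86 fd 4f eb) = bd ← matches
m2: inner = H(ec 97 25 b7 9f 1b) = 19; tag = H(86 fd 4f 19) = eb
m3: inner = H(ec 97 25 38 66 36) = 7c; tag = H(86 fd 4f 7c) = 4e

1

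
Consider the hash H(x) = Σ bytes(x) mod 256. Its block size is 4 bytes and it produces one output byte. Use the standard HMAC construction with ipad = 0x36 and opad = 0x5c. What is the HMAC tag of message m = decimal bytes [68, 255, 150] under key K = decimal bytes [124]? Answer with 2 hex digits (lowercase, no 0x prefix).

Key decimal bytes [124] = 7c is 1 byte ≤ B = 4; zero-pad to 4 bytes: K' = 7c 00 00 00.
K' ⊕ ipad = 4a 36 36 36.  K' ⊕ opad = 20 5c 5c 5c.
Inner input = (K'⊕ipad) ∥ m = 4a 36 36 36 ∥ 44 ff 96.
Inner hash: sum = 74+54+54+54+68+255+150 = 709; mod 256 = 197 → c5.
Outer input = (K'⊕opad) ∥ inner = 20 5c 5c 5c ∥ c5.
Outer hash (tag): sum = 32+92+92+92+197 = 505; mod 256 = 249 → f9.

f9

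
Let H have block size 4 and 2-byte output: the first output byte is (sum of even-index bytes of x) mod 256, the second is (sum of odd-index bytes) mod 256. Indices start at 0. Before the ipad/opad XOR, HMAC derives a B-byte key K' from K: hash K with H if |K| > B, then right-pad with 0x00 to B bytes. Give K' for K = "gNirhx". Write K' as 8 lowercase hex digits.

38380000

|K| = 6 > B = 4, so first hash the key.
H(K): even-index sum = 312 mod 256 = 56; odd-index sum = 312 mod 256 = 56 → 38 38.
Zero-pad H(K) = 38 38 to 4 bytes: K' = 38 38 00 00.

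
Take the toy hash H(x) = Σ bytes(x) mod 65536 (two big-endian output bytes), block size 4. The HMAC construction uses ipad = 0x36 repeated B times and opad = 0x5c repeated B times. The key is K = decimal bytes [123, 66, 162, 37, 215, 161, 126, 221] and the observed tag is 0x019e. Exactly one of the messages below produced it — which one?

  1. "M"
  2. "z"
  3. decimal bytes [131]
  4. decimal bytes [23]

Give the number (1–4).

Key decimal bytes [123, 66, 162, 37, 215, 161, 126, 221] = 7b 42 a2 25 d7 a1 7e dd is 8 bytes > B = 4, so hash it first: H(key) = 04 57, then zero-pad to 4 bytes: K' = 04 57 00 00.
K' ⊕ ipad = 32 61 36 36; K' ⊕ opad = 58 0b 5c 5c.
m1: inner = H(32 61 36 36 4d) = 01 4c; tag = H(58 0b 5c 5c 01 4c) = 0168
m2: inner = H(32 61 36 36 7a) = 01 79; tag = H(58 0b 5c 5c 01 79) = 0195
m3: inner = H(32 61 36 36 83) = 01 82; tag = H(58 0b 5c 5c 01 82) = 019e ← matches
m4: inner = H(32 61 36 36 17) = 01 16; tag = H(58 0b 5c 5c 01 16) = 0132

3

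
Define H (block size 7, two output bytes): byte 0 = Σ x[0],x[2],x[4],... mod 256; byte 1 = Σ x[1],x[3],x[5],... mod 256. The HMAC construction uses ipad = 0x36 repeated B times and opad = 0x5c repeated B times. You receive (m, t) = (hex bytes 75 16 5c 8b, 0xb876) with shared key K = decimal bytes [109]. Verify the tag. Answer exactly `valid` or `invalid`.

invalid

Key decimal bytes [109] = 6d is 1 byte ≤ B = 7; zero-pad to 7 bytes: K' = 6d 00 00 00 00 00 00.
K' ⊕ ipad = 5b 36 36 36 36 36 36; K' ⊕ opad = 31 5c 5c 5c 5c 5c 5c.
Inner hash: even-index sum = 414 mod 256 = 158; odd-index sum = 371 mod 256 = 115 → 9e 73.
Outer hash (recomputed tag): even-index sum = 440 mod 256 = 184; odd-index sum = 434 mod 256 = 178 → b8 b2.
Recomputed tag = b8b2; claimed = b876 → mismatch.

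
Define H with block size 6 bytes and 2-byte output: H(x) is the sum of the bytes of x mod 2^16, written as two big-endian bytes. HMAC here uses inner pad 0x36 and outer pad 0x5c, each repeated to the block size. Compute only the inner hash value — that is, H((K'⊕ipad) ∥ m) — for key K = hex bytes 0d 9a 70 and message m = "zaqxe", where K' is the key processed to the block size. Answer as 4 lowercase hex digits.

Key hex bytes 0d 9a 70 is 3 bytes ≤ B = 6; zero-pad to 6 bytes: K' = 0d 9a 70 00 00 00.
K' ⊕ ipad = 3b ac 46 36 36 36.
Inner input = 3b ac 46 36 36 36 ∥ 7a 61 71 78 65.
Inner hash: sum = 59+172+70+54+54+54+122+97+113+120+101 = 1016 → 03 f8.

03f8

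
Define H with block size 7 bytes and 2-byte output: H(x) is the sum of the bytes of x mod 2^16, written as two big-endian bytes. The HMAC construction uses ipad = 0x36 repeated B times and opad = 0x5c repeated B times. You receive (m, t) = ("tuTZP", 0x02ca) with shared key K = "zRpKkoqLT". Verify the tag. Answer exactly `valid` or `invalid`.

Key "zRpKkoqLT" = 7a 52 70 4b 6b 6f 71 4c 54 is 9 bytes > B = 7, so hash it first: H(key) = 03 72, then zero-pad to 7 bytes: K' = 03 72 00 00 00 00 00.
K' ⊕ ipad = 35 44 36 36 36 36 36; K' ⊕ opad = 5f 2e 5c 5c 5c 5c 5c.
Inner hash: sum = 53+68+54+54+54+54+54+116+117+84+90+80 = 878 → 03 6e.
Outer hash (recomputed tag): sum = 95+46+92+92+92+92+92+3+110 = 714 → 02 ca.
Recomputed tag = 02ca; claimed = 02ca → match.

valid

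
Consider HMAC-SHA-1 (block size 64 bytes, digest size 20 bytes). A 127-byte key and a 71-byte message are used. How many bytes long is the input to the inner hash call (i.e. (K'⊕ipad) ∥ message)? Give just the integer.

Key is 127 > 64 bytes, so it is hashed to 20 bytes then zero-padded to 64: |K'| = 64.
Inner input = (K'⊕ipad) ∥ m → 64 + 71 = 135 bytes.

135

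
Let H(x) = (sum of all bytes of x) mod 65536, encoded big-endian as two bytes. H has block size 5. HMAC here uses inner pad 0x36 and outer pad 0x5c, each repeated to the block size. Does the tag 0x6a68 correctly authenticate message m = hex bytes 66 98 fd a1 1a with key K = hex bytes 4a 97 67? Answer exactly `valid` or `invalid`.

invalid

Key hex bytes 4a 97 67 is 3 bytes ≤ B = 5; zero-pad to 5 bytes: K' = 4a 97 67 00 00.
K' ⊕ ipad = 7c a1 51 36 36; K' ⊕ opad = 16 cb 3b 5c 5c.
Inner hash: sum = 124+161+81+54+54+102+152+253+161+26 = 1168 → 04 90.
Outer hash (recomputed tag): sum = 22+203+59+92+92+4+144 = 616 → 02 68.
Recomputed tag = 0268; claimed = 6a68 → mismatch.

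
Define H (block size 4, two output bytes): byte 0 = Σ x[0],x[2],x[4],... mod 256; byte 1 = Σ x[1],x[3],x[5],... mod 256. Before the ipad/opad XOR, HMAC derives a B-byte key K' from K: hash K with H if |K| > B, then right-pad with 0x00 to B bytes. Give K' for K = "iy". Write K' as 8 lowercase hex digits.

69790000

Key "iy" = 69 79 is 2 bytes ≤ B = 4; zero-pad to 4 bytes: K' = 69 79 00 00.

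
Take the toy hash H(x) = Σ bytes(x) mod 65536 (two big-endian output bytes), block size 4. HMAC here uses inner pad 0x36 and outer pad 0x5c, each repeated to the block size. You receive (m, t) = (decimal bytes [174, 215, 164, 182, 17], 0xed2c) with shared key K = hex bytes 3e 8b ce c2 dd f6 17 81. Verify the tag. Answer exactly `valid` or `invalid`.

Key hex bytes 3e 8b ce c2 dd f6 17 81 is 8 bytes > B = 4, so hash it first: H(key) = 04 c4, then zero-pad to 4 bytes: K' = 04 c4 00 00.
K' ⊕ ipad = 32 f2 36 36; K' ⊕ opad = 58 98 5c 5c.
Inner hash: sum = 50+242+54+54+174+215+164+182+17 = 1152 → 04 80.
Outer hash (recomputed tag): sum = 88+152+92+92+4+128 = 556 → 02 2c.
Recomputed tag = 022c; claimed = ed2c → mismatch.

invalid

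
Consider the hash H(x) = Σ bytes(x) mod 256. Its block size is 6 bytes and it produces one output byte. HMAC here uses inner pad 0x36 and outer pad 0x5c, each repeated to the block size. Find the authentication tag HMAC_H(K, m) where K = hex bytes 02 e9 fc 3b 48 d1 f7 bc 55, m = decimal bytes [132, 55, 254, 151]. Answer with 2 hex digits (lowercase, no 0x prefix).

be

Key hex bytes 02 e9 fc 3b 48 d1 f7 bc 55 is 9 bytes > B = 6, so hash it first: H(key) = 43, then zero-pad to 6 bytes: K' = 43 00 00 00 00 00.
K' ⊕ ipad = 75 36 36 36 36 36.  K' ⊕ opad = 1f 5c 5c 5c 5c 5c.
Inner input = (K'⊕ipad) ∥ m = 75 36 36 36 36 36 ∥ 84 37 fe 97.
Inner hash: sum = 117+54+54+54+54+54+132+55+254+151 = 979; mod 256 = 211 → d3.
Outer input = (K'⊕opad) ∥ inner = 1f 5c 5c 5c 5c 5c ∥ d3.
Outer hash (tag): sum = 31+92+92+92+92+92+211 = 702; mod 256 = 190 → be.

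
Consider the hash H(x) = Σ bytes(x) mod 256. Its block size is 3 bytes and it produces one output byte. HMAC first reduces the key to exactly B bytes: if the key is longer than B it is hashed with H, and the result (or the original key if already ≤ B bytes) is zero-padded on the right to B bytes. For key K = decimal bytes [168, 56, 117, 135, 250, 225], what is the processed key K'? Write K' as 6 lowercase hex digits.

b70000

|K| = 6 > B = 3, so first hash the key.
H(K): sum = 168+56+117+135+250+225 = 951; mod 256 = 183 → b7.
Zero-pad H(K) = b7 to 3 bytes: K' = b7 00 00.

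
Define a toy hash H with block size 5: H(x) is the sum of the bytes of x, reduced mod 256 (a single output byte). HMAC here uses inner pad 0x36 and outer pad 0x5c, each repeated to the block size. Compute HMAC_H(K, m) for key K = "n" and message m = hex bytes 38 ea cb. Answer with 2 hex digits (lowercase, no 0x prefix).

bf

Key "n" = 6e is 1 byte ≤ B = 5; zero-pad to 5 bytes: K' = 6e 00 00 00 00.
K' ⊕ ipad = 58 36 36 36 36.  K' ⊕ opad = 32 5c 5c 5c 5c.
Inner input = (K'⊕ipad) ∥ m = 58 36 36 36 36 ∥ 38 ea cb.
Inner hash: sum = 88+54+54+54+54+56+234+203 = 797; mod 256 = 29 → 1d.
Outer input = (K'⊕opad) ∥ inner = 32 5c 5c 5c 5c ∥ 1d.
Outer hash (tag): sum = 50+92+92+92+92+29 = 447; mod 256 = 191 → bf.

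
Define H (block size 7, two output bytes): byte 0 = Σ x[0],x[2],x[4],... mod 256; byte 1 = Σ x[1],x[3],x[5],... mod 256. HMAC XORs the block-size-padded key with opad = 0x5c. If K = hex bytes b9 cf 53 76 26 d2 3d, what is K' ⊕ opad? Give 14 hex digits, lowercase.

Key hex bytes b9 cf 53 76 26 d2 3d is exactly B = 7 bytes: K' = b9 cf 53 76 26 d2 3d.
XOR each byte with 0x5c: b9⊕5c=e5, cf⊕5c=93, 53⊕5c=0f, 76⊕5c=2a, 26⊕5c=7a, d2⊕5c=8e, 3d⊕5c=61.

e5930f2a7a8e61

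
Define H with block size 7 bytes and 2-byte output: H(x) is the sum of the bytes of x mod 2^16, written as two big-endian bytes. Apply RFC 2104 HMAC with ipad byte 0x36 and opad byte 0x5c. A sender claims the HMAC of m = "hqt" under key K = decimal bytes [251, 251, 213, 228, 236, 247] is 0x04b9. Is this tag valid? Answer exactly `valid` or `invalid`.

valid

Key decimal bytes [251, 251, 213, 228, 236, 247] = fb fb d5 e4 ec f7 is 6 bytes ≤ B = 7; zero-pad to 7 bytes: K' = fb fb d5 e4 ec f7 00.
K' ⊕ ipad = cd cd e3 d2 da c1 36; K' ⊕ opad = a7 a7 89 b8 b0 ab 5c.
Inner hash: sum = 205+205+227+210+218+193+54+104+113+116 = 1645 → 06 6d.
Outer hash (recomputed tag): sum = 167+167+137+184+176+171+92+6+109 = 1209 → 04 b9.
Recomputed tag = 04b9; claimed = 04b9 → match.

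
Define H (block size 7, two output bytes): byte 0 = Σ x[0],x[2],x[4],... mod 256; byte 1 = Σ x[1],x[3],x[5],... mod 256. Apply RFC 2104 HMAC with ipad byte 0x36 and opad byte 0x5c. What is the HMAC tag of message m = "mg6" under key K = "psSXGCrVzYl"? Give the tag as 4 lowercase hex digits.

ecf6

Key "psSXGCrVzYl" = 70 73 53 58 47 43 72 56 7a 59 6c is 11 bytes > B = 7, so hash it first: H(key) = 62 bd, then zero-pad to 7 bytes: K' = 62 bd 00 00 00 00 00.
K' ⊕ ipad = 54 8b 36 36 36 36 36.  K' ⊕ opad = 3e e1 5c 5c 5c 5c 5c.
Inner input = (K'⊕ipad) ∥ m = 54 8b 36 36 36 36 36 ∥ 6d 67 36.
Inner hash: even-index sum = 349 mod 256 = 93; odd-index sum = 410 mod 256 = 154 → 5d 9a.
Outer input = (K'⊕opad) ∥ inner = 3e e1 5c 5c 5c 5c 5c ∥ 5d 9a.
Outer hash (tag): even-index sum = 492 mod 256 = 236; odd-index sum = 502 mod 256 = 246 → ec f6.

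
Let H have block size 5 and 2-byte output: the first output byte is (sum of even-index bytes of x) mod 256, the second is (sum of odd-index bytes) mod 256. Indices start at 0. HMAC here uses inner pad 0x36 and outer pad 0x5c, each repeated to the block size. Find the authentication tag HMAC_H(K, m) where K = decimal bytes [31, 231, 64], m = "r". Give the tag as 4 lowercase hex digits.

Key decimal bytes [31, 231, 64] = 1f e7 40 is 3 bytes ≤ B = 5; zero-pad to 5 bytes: K' = 1f e7 40 00 00.
K' ⊕ ipad = 29 d1 76 36 36.  K' ⊕ opad = 43 bb 1c 5c 5c.
Inner input = (K'⊕ipad) ∥ m = 29 d1 76 36 36 ∥ 72.
Inner hash: even-index sum = 213 mod 256 = 213; odd-index sum = 377 mod 256 = 121 → d5 79.
Outer input = (K'⊕opad) ∥ inner = 43 bb 1c 5c 5c ∥ d5 79.
Outer hash (tag): even-index sum = 308 mod 256 = 52; odd-index sum = 492 mod 256 = 236 → 34 ec.

34ec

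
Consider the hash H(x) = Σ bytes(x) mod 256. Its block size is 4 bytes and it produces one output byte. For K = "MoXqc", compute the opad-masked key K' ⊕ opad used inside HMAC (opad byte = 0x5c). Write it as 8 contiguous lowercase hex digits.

b45c5c5c

Key "MoXqc" = 4d 6f 58 71 63 is 5 bytes > B = 4, so hash it first: H(key) = e8, then zero-pad to 4 bytes: K' = e8 00 00 00.
XOR each byte with 0x5c: e8⊕5c=b4, 00⊕5c=5c, 00⊕5c=5c, 00⊕5c=5c.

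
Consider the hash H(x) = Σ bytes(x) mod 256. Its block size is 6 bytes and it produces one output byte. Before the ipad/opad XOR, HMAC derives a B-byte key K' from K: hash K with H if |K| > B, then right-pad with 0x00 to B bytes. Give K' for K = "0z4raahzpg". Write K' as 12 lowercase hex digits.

|K| = 10 > B = 6, so first hash the key.
H(K): sum = 48+122+52+114+97+97+104+122+112+103 = 971; mod 256 = 203 → cb.
Zero-pad H(K) = cb to 6 bytes: K' = cb 00 00 00 00 00.

cb0000000000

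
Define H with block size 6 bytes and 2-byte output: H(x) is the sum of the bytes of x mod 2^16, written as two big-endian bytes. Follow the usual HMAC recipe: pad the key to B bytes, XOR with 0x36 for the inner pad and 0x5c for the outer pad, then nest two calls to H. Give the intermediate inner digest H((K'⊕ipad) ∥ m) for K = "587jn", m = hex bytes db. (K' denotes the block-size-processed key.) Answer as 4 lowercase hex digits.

Key "587jn" = 35 38 37 6a 6e is 5 bytes ≤ B = 6; zero-pad to 6 bytes: K' = 35 38 37 6a 6e 00.
K' ⊕ ipad = 03 0e 01 5c 58 36.
Inner input = 03 0e 01 5c 58 36 ∥ db.
Inner hash: sum = 3+14+1+92+88+54+219 = 471 → 01 d7.

01d7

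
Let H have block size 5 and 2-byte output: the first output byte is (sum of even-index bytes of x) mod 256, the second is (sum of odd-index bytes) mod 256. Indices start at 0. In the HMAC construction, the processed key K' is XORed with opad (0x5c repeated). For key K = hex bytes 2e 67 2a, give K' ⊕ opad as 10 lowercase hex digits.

Key hex bytes 2e 67 2a is 3 bytes ≤ B = 5; zero-pad to 5 bytes: K' = 2e 67 2a 00 00.
XOR each byte with 0x5c: 2e⊕5c=72, 67⊕5c=3b, 2a⊕5c=76, 00⊕5c=5c, 00⊕5c=5c.

723b765c5c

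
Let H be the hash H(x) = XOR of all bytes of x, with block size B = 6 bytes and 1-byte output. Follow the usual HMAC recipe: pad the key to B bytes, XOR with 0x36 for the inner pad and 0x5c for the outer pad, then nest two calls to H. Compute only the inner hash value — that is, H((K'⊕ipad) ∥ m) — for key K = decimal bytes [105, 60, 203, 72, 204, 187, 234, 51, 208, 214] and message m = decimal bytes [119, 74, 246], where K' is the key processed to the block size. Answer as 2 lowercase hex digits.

Key decimal bytes [105, 60, 203, 72, 204, 187, 234, 51, 208, 214] = 69 3c cb 48 cc bb ea 33 d0 d6 is 10 bytes > B = 6, so hash it first: H(key) = 7e, then zero-pad to 6 bytes: K' = 7e 00 00 00 00 00.
K' ⊕ ipad = 48 36 36 36 36 36.
Inner input = 48 36 36 36 36 36 ∥ 77 4a f6.
Inner hash: XOR 48⊕36⊕36⊕36⊕36⊕36⊕77⊕4a⊕f6 = b5.

b5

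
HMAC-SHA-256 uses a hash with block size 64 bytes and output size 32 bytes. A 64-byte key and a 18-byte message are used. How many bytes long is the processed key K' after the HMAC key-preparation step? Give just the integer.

64

Key is 64 ≤ 64 bytes, zero-padded: |K'| = 64.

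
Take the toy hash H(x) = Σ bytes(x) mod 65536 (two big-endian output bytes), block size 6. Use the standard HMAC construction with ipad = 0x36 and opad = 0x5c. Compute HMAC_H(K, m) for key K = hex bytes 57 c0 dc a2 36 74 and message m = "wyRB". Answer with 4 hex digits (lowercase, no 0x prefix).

0356

Key hex bytes 57 c0 dc a2 36 74 is exactly B = 6 bytes: K' = 57 c0 dc a2 36 74.
K' ⊕ ipad = 61 f6 ea 94 00 42.  K' ⊕ opad = 0b 9c 80 fe 6a 28.
Inner input = (K'⊕ipad) ∥ m = 61 f6 ea 94 00 42 ∥ 77 79 52 42.
Inner hash: sum = 97+246+234+148+0+66+119+121+82+66 = 1179 → 04 9b.
Outer input = (K'⊕opad) ∥ inner = 0b 9c 80 fe 6a 28 ∥ 04 9b.
Outer hash (tag): sum = 11+156+128+254+106+40+4+155 = 854 → 03 56.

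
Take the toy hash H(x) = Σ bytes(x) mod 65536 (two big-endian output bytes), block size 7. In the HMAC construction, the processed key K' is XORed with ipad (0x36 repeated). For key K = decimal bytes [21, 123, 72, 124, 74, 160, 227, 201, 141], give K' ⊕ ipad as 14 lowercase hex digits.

Key decimal bytes [21, 123, 72, 124, 74, 160, 227, 201, 141] = 15 7b 48 7c 4a a0 e3 c9 8d is 9 bytes > B = 7, so hash it first: H(key) = 04 77, then zero-pad to 7 bytes: K' = 04 77 00 00 00 00 00.
XOR each byte with 0x36: 04⊕36=32, 77⊕36=41, 00⊕36=36, 00⊕36=36, 00⊕36=36, 00⊕36=36, 00⊕36=36.

32413636363636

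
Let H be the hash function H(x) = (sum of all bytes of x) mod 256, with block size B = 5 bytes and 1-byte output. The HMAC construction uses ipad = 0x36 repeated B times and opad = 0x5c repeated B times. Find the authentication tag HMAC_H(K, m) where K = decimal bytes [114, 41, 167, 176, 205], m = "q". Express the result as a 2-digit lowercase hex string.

Key decimal bytes [114, 41, 167, 176, 205] = 72 29 a7 b0 cd is exactly B = 5 bytes: K' = 72 29 a7 b0 cd.
K' ⊕ ipad = 44 1f 91 86 fb.  K' ⊕ opad = 2e 75 fb ec 91.
Inner input = (K'⊕ipad) ∥ m = 44 1f 91 86 fb ∥ 71.
Inner hash: sum = 68+31+145+134+251+113 = 742; mod 256 = 230 → e6.
Outer input = (K'⊕opad) ∥ inner = 2e 75 fb ec 91 ∥ e6.
Outer hash (tag): sum = 46+117+251+236+145+230 = 1025; mod 256 = 1 → 01.

01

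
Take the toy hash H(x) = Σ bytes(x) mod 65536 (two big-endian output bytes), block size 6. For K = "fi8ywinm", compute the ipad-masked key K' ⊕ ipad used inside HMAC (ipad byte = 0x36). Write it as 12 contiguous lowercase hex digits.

350d36363636

Key "fi8ywinm" = 66 69 38 79 77 69 6e 6d is 8 bytes > B = 6, so hash it first: H(key) = 03 3b, then zero-pad to 6 bytes: K' = 03 3b 00 00 00 00.
XOR each byte with 0x36: 03⊕36=35, 3b⊕36=0d, 00⊕36=36, 00⊕36=36, 00⊕36=36, 00⊕36=36.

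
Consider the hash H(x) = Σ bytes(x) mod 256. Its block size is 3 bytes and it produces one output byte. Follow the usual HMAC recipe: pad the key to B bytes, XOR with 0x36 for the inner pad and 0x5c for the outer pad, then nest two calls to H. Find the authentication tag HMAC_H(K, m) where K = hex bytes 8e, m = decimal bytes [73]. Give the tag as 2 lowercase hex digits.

f7

Key hex bytes 8e is 1 byte ≤ B = 3; zero-pad to 3 bytes: K' = 8e 00 00.
K' ⊕ ipad = b8 36 36.  K' ⊕ opad = d2 5c 5c.
Inner input = (K'⊕ipad) ∥ m = b8 36 36 ∥ 49.
Inner hash: sum = 184+54+54+73 = 365; mod 256 = 109 → 6d.
Outer input = (K'⊕opad) ∥ inner = d2 5c 5c ∥ 6d.
Outer hash (tag): sum = 210+92+92+109 = 503; mod 256 = 247 → f7.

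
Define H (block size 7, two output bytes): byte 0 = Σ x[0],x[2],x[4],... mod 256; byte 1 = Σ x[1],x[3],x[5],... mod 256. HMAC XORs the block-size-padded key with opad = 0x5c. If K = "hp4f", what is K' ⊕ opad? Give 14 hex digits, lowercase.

342c683a5c5c5c

Key "hp4f" = 68 70 34 66 is 4 bytes ≤ B = 7; zero-pad to 7 bytes: K' = 68 70 34 66 00 00 00.
XOR each byte with 0x5c: 68⊕5c=34, 70⊕5c=2c, 34⊕5c=68, 66⊕5c=3a, 00⊕5c=5c, 00⊕5c=5c, 00⊕5c=5c.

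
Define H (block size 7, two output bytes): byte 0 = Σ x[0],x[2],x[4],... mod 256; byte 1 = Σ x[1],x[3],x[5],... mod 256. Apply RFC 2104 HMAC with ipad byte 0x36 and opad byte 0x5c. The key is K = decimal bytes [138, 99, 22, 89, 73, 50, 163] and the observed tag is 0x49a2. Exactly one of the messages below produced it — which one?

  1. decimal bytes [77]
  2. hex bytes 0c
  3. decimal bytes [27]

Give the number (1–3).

Key decimal bytes [138, 99, 22, 89, 73, 50, 163] = 8a 63 16 59 49 32 a3 is exactly B = 7 bytes: K' = 8a 63 16 59 49 32 a3.
K' ⊕ ipad = bc 55 20 6f 7f 04 95; K' ⊕ opad = d6 3f 4a 05 15 6e ff.
m1: inner = H(bc 55 20 6f 7f 04 95 4d) = f0 15; tag = H(d6 3f 4a 05 15 6e ff f0 15) = 49a2 ← matches
m2: inner = H(bc 55 20 6f 7f 04 95 0c) = f0 d4; tag = H(d6 3f 4a 05 15 6e ff f0 d4) = 08a2
m3: inner = H(bc 55 20 6f 7f 04 95 1b) = f0 e3; tag = H(d6 3f 4a 05 15 6e ff f0 e3) = 17a2

1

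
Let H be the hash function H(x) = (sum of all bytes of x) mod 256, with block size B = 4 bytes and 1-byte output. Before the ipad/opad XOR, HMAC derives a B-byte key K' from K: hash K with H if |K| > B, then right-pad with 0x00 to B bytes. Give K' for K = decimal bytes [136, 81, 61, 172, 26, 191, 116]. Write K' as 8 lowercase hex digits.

0f000000

|K| = 7 > B = 4, so first hash the key.
H(K): sum = 136+81+61+172+26+191+116 = 783; mod 256 = 15 → 0f.
Zero-pad H(K) = 0f to 4 bytes: K' = 0f 00 00 00.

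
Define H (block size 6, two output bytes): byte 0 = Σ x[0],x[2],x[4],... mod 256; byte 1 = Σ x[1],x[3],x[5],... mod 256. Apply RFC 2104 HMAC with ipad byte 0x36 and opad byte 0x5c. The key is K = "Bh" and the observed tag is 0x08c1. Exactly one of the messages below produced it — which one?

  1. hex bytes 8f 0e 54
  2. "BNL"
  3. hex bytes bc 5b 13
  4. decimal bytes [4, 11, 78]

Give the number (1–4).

Key "Bh" = 42 68 is 2 bytes ≤ B = 6; zero-pad to 6 bytes: K' = 42 68 00 00 00 00.
K' ⊕ ipad = 74 5e 36 36 36 36; K' ⊕ opad = 1e 34 5c 5c 5c 5c.
m1: inner = H(74 5e 36 36 36 36 8f 0e 54) = c3 d8; tag = H(1e 34 5c 5c 5c 5c c3 d8) = 99c4
m2: inner = H(74 5e 36 36 36 36 42 4e 4c) = 6e 18; tag = H(1e 34 5c 5c 5c 5c 6e 18) = 4404
m3: inner = H(74 5e 36 36 36 36 bc 5b 13) = af 25; tag = H(1e 34 5c 5c 5c 5c af 25) = 8511
m4: inner = H(74 5e 36 36 36 36 04 0b 4e) = 32 d5; tag = H(1e 34 5c 5c 5c 5c 32 d5) = 08c1 ← matches

4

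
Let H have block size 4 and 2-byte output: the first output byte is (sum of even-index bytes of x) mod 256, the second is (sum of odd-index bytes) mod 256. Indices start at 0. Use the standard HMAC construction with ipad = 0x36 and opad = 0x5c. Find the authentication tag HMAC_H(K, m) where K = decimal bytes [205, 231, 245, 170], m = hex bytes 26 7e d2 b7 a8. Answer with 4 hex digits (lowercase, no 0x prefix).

9853

Key decimal bytes [205, 231, 245, 170] = cd e7 f5 aa is exactly B = 4 bytes: K' = cd e7 f5 aa.
K' ⊕ ipad = fb d1 c3 9c.  K' ⊕ opad = 91 bb a9 f6.
Inner input = (K'⊕ipad) ∥ m = fb d1 c3 9c ∥ 26 7e d2 b7 a8.
Inner hash: even-index sum = 862 mod 256 = 94; odd-index sum = 674 mod 256 = 162 → 5e a2.
Outer input = (K'⊕opad) ∥ inner = 91 bb a9 f6 ∥ 5e a2.
Outer hash (tag): even-index sum = 408 mod 256 = 152; odd-index sum = 595 mod 256 = 83 → 98 53.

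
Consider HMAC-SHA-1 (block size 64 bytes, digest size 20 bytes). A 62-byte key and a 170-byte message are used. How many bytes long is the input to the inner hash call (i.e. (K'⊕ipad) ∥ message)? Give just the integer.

234

Key is 62 ≤ 64 bytes, zero-padded: |K'| = 64.
Inner input = (K'⊕ipad) ∥ m → 64 + 170 = 234 bytes.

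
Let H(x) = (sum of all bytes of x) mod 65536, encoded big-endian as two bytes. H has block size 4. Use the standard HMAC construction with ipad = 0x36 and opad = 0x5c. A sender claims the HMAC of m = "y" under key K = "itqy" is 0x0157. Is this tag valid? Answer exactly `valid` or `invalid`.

Key "itqy" = 69 74 71 79 is exactly B = 4 bytes: K' = 69 74 71 79.
K' ⊕ ipad = 5f 42 47 4f; K' ⊕ opad = 35 28 2d 25.
Inner hash: sum = 95+66+71+79+121 = 432 → 01 b0.
Outer hash (recomputed tag): sum = 53+40+45+37+1+176 = 352 → 01 60.
Recomputed tag = 0160; claimed = 0157 → mismatch.

invalid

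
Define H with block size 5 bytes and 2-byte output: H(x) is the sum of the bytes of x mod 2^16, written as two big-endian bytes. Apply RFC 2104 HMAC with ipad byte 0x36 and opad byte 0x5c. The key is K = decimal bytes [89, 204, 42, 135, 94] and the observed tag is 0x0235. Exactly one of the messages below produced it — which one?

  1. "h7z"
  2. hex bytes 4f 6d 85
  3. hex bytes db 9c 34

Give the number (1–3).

Key decimal bytes [89, 204, 42, 135, 94] = 59 cc 2a 87 5e is exactly B = 5 bytes: K' = 59 cc 2a 87 5e.
K' ⊕ ipad = 6f fa 1c b1 68; K' ⊕ opad = 05 90 76 db 02.
m1: inner = H(6f fa 1c b1 68 68 37 7a) = 03 b7; tag = H(05 90 76 db 02 03 b7) = 02a2
m2: inner = H(6f fa 1c b1 68 4f 6d 85) = 03 df; tag = H(05 90 76 db 02 03 df) = 02ca
m3: inner = H(6f fa 1c b1 68 db 9c 34) = 04 49; tag = H(05 90 76 db 02 04 49) = 0235 ← matches

3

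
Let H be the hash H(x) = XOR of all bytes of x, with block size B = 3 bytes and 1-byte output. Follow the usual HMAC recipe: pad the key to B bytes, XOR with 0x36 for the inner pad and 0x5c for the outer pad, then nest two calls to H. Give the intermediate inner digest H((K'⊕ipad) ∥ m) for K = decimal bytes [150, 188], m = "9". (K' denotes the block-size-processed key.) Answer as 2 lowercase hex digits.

25

Key decimal bytes [150, 188] = 96 bc is 2 bytes ≤ B = 3; zero-pad to 3 bytes: K' = 96 bc 00.
K' ⊕ ipad = a0 8a 36.
Inner input = a0 8a 36 ∥ 39.
Inner hash: XOR a0⊕8a⊕36⊕39 = 25.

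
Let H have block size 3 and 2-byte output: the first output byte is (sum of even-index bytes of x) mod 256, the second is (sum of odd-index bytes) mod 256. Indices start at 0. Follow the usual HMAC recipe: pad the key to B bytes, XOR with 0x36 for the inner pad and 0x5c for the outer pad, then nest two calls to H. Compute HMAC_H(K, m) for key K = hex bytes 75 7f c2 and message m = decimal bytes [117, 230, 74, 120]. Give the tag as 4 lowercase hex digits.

Key hex bytes 75 7f c2 is exactly B = 3 bytes: K' = 75 7f c2.
K' ⊕ ipad = 43 49 f4.  K' ⊕ opad = 29 23 9e.
Inner input = (K'⊕ipad) ∥ m = 43 49 f4 ∥ 75 e6 4a 78.
Inner hash: even-index sum = 661 mod 256 = 149; odd-index sum = 264 mod 256 = 8 → 95 08.
Outer input = (K'⊕opad) ∥ inner = 29 23 9e ∥ 95 08.
Outer hash (tag): even-index sum = 207 mod 256 = 207; odd-index sum = 184 mod 256 = 184 → cf b8.

cfb8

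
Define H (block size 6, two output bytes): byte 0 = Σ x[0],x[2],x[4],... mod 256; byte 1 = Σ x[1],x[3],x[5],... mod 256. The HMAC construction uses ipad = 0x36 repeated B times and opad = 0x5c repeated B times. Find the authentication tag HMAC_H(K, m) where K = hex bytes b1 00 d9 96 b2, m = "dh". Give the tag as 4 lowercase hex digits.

bef6

Key hex bytes b1 00 d9 96 b2 is 5 bytes ≤ B = 6; zero-pad to 6 bytes: K' = b1 00 d9 96 b2 00.
K' ⊕ ipad = 87 36 ef a0 84 36.  K' ⊕ opad = ed 5c 85 ca ee 5c.
Inner input = (K'⊕ipad) ∥ m = 87 36 ef a0 84 36 ∥ 64 68.
Inner hash: even-index sum = 606 mod 256 = 94; odd-index sum = 372 mod 256 = 116 → 5e 74.
Outer input = (K'⊕opad) ∥ inner = ed 5c 85 ca ee 5c ∥ 5e 74.
Outer hash (tag): even-index sum = 702 mod 256 = 190; odd-index sum = 502 mod 256 = 246 → be f6.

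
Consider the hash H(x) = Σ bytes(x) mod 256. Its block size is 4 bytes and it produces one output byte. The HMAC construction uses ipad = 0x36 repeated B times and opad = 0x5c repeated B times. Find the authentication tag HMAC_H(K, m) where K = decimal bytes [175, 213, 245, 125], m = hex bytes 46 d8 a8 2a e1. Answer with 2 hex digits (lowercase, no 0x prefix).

a1

Key decimal bytes [175, 213, 245, 125] = af d5 f5 7d is exactly B = 4 bytes: K' = af d5 f5 7d.
K' ⊕ ipad = 99 e3 c3 4b.  K' ⊕ opad = f3 89 a9 21.
Inner input = (K'⊕ipad) ∥ m = 99 e3 c3 4b ∥ 46 d8 a8 2a e1.
Inner hash: sum = 153+227+195+75+70+216+168+42+225 = 1371; mod 256 = 91 → 5b.
Outer input = (K'⊕opad) ∥ inner = f3 89 a9 21 ∥ 5b.
Outer hash (tag): sum = 243+137+169+33+91 = 673; mod 256 = 161 → a1.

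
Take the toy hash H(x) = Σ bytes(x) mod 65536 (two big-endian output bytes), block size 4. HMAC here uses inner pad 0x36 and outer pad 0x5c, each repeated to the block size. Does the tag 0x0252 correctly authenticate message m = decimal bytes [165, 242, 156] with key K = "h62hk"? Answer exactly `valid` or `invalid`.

Key "h62hk" = 68 36 32 68 6b is 5 bytes > B = 4, so hash it first: H(key) = 01 a3, then zero-pad to 4 bytes: K' = 01 a3 00 00.
K' ⊕ ipad = 37 95 36 36; K' ⊕ opad = 5d ff 5c 5c.
Inner hash: sum = 55+149+54+54+165+242+156 = 875 → 03 6b.
Outer hash (recomputed tag): sum = 93+255+92+92+3+107 = 642 → 02 82.
Recomputed tag = 0282; claimed = 0252 → mismatch.

invalid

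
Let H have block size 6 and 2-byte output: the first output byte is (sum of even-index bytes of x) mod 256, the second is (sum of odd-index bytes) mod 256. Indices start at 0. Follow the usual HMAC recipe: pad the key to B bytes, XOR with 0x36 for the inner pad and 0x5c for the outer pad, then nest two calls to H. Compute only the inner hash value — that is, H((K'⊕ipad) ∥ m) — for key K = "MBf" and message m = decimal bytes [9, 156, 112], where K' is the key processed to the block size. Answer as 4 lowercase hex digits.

7a7c

Key "MBf" = 4d 42 66 is 3 bytes ≤ B = 6; zero-pad to 6 bytes: K' = 4d 42 66 00 00 00.
K' ⊕ ipad = 7b 74 50 36 36 36.
Inner input = 7b 74 50 36 36 36 ∥ 09 9c 70.
Inner hash: even-index sum = 378 mod 256 = 122; odd-index sum = 380 mod 256 = 124 → 7a 7c.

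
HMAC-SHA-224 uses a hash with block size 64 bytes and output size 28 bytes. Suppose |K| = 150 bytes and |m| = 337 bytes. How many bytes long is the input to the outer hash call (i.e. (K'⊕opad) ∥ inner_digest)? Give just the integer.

92

Key is 150 > 64 bytes, so it is hashed to 28 bytes then zero-padded to 64: |K'| = 64.
Outer input = (K'⊕opad) ∥ H(inner) → 64 + 28 = 92 bytes.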